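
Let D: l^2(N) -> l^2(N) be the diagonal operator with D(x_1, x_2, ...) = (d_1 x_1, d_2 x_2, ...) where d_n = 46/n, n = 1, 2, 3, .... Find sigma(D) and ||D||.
sigma(D) = {46/n : n ≥ 1} ∪ {0}; ||D|| = 46

A bounded diagonal operator on l^2 with diagonal entries d_n has spectrum equal to the closure of {d_n : n ≥ 1}: every d_n is an eigenvalue (with eigenvector e_n), so {d_n} ⊂ sigma(D); the spectrum is closed, so its closure is too; and for lambda not in the closure, (D - lambda I) has bounded inverse (the diagonal entries 1/(d_n - lambda) are bounded). For our sequence d_n = 46/n, n = 1, 2, 3, ...:
  - {d_n} = {46/n : n ≥ 1}; the only limit point is 0
  - closure = {46/n : n ≥ 1} ∪ {0}
For the norm: a diagonal operator has ||D|| = sup_n |d_n|. Here d_n = 46/n is positive and decreasing, so sup_n |d_n| = d_1 = 46. So ||D|| = 46.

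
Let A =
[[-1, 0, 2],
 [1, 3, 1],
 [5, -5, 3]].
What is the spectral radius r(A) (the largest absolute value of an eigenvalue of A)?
r(A) ≈ 4.4166

The eigenvalues of A are the roots of its characteristic polynomial. With M = A (coefficients from the trace, the sum of principal 2x2 minors, and det A):
  p(λ) = det(λ I - M) = λ^3 - 5λ^2 - 2λ + 54.
No integer candidate from the rational root theorem (±divisors of 54) is a root, so the roots are irrational. The cubic discriminant is Δ = -41880 < 0, so there is one real root and a complex-conjugate pair. p(-3) = -12 and p(-2) = 30 have opposite signs, so a root lies in (-3, -2); Newton's method refines it to λ ≈ -2.7684. Dividing out (λ - (-2.7684)) leaves approximately λ^2 - 7.7684λ + 19.5059. For λ^2 - 7.7684λ + 19.5059 the discriminant is -17.6758. It is negative, so the remaining roots are the complex-conjugate pair λ ≈ 3.8842 ± 2.1021i. Their product equals the constant term, so |λ|^2 ≈ 19.5059 and |λ| ≈ 4.4166.
Thus the eigenvalues (to 4 decimals) are -2.7684 (modulus 2.7684); 3.8842 ± 2.1021i (modulus 4.4166). The spectral radius is the largest modulus: r(A) ≈ 4.4166. (Cross-check: r(A) ≤ ||A||_2 ≈ 7.7468; equality holds whenever A is normal, though it can also hold for some non-normal A.)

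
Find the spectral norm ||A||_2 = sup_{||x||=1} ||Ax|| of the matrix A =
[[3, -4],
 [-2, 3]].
||A||_2 = sqrt((38 + sqrt(1440))/2) ≈ 6.1623 (= sqrt(largest eigenvalue of A^T A))

||A||_2 = sigma_max(A) = sqrt(lambda_max(A^T A)). Form the symmetric matrix M = A^T A =
[[13, -18],
 [-18, 25]].
Its characteristic polynomial (trace, determinant of M give the coefficients) is
  p(λ) = det(λ I - M) = λ^2 - 38λ + 1.
For λ^2 - 38λ + 1 the discriminant is 1440. It is nonnegative but not a perfect square, so the roots are real and irrational: λ = (38 ± sqrt(1440))/2 ≈ 37.9737, 0.0263.
So the eigenvalues of A^T A are ≈ 0.0263, 37.9737 (all ≥ 0, as they must be for A^T A). The largest is λ_max = (38 + sqrt(1440))/2 ≈ 37.9737, hence ||A||_2 = sqrt(λ_max) = sqrt((38 + sqrt(1440))/2) ≈ 6.1623.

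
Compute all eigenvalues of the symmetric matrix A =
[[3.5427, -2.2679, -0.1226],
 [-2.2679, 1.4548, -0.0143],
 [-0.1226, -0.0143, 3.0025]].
sigma(A) ≈ {0, 3, 5}

A is real symmetric, so its spectrum consists of real eigenvalues. Expanding the characteristic polynomial of the displayed matrix gives
  det(λ I - A) = p(λ) = λ^3 + (-8)λ^2 + (15)λ + (-0.0011).
Solving p(λ) = 0 yields eigenvalues ≈ 0, 3, 5. (A is shown rounded to 4 decimals, so these recover the underlying integer eigenvalues to within that precision.)
Verification: the trace of A = 8 equals the sum of eigenvalues 8, and det(A) ≈ 0.0011 matches the eigenvalue product 0.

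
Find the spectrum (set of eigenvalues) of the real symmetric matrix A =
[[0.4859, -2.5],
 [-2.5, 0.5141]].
sigma(A) ≈ {-2, 3}

A is real symmetric, so its spectrum consists of real eigenvalues. Expanding the characteristic polynomial of the displayed matrix gives
  det(λ I - A) = p(λ) = λ^2 + (-1)λ + (-6).
Solving p(λ) = 0 yields eigenvalues ≈ -2, 3. (A is shown rounded to 4 decimals, so these recover the underlying integer eigenvalues to within that precision.)
Verification: the trace of A = 1 equals the sum of eigenvalues 1, and det(A) ≈ -6.0002 matches the eigenvalue product -6.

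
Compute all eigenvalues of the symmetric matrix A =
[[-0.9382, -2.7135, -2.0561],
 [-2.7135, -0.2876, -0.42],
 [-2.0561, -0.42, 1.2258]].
sigma(A) ≈ {-4, 1, 3}

A is real symmetric, so its spectrum consists of real eigenvalues. Expanding the characteristic polynomial of the displayed matrix gives
  det(λ I - A) = p(λ) = λ^3 + (0)λ^2 + (-13)λ + (12).
Solving p(λ) = 0 yields eigenvalues ≈ -4, 1, 3. (A is shown rounded to 4 decimals, so these recover the underlying integer eigenvalues to within that precision.)
Verification: the trace of A = 0 equals the sum of eigenvalues 0, and det(A) ≈ -12.0001 matches the eigenvalue product -12.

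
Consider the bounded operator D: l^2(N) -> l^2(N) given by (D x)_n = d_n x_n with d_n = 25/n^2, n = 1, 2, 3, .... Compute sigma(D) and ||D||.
sigma(D) = {25/n^2 : n ≥ 1} ∪ {0}; ||D|| = 25

A bounded diagonal operator on l^2 with diagonal entries d_n has spectrum equal to the closure of {d_n : n ≥ 1}: every d_n is an eigenvalue (with eigenvector e_n), so {d_n} ⊂ sigma(D); the spectrum is closed, so its closure is too; and for lambda not in the closure, (D - lambda I) has bounded inverse (the diagonal entries 1/(d_n - lambda) are bounded). For our sequence d_n = 25/n^2, n = 1, 2, 3, ...:
  - {d_n} = {25/n^2 : n ≥ 1}; the only limit point is 0
  - closure = {25/n^2 : n ≥ 1} ∪ {0}
For the norm: a diagonal operator has ||D|| = sup_n |d_n|. Here d_n = 25/n^2 is positive and decreasing, so sup_n |d_n| = d_1 = 25. So ||D|| = 25.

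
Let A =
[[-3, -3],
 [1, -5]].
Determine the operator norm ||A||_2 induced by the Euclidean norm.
||A||_2 = sqrt((44 + sqrt(640))/2) ≈ 5.8863 (= sqrt(largest eigenvalue of A^T A))

||A||_2 = sigma_max(A) = sqrt(lambda_max(A^T A)). Form the symmetric matrix M = A^T A =
[[10, 4],
 [4, 34]].
Its characteristic polynomial (trace, determinant of M give the coefficients) is
  p(λ) = det(λ I - M) = λ^2 - 44λ + 324.
For λ^2 - 44λ + 324 the discriminant is 640. It is nonnegative but not a perfect square, so the roots are real and irrational: λ = (44 ± sqrt(640))/2 ≈ 34.6491, 9.3509.
So the eigenvalues of A^T A are ≈ 9.3509, 34.6491 (all ≥ 0, as they must be for A^T A). The largest is λ_max = (44 + sqrt(640))/2 ≈ 34.6491, hence ||A||_2 = sqrt(λ_max) = sqrt((44 + sqrt(640))/2) ≈ 5.8863.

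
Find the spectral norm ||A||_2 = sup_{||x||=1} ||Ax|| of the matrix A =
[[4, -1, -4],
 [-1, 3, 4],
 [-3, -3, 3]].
||A||_2 ≈ 7.9921 (= sqrt(largest eigenvalue of A^T A))

||A||_2 = sigma_max(A) = sqrt(lambda_max(A^T A)). Form the symmetric matrix M = A^T A =
[[26, 2, -29],
 [2, 19, 7],
 [-29, 7, 41]].
Its characteristic polynomial (trace, sum of principal 2x2 minors, determinant of M give the coefficients) is
  p(λ) = det(λ I - M) = λ^3 - 86λ^2 + 1445λ - 2025.
No integer candidate from the rational root theorem (±divisors of 2025) is a root, so the roots are irrational. The cubic discriminant is Δ = 2641119425 > 0, so there are three distinct real roots. p(1) = -665 and p(2) = 529 have opposite signs, so a root lies in (1, 2); Newton's method refines it to λ ≈ 1.54. p(20) = 475 and p(21) = -345 have opposite signs, so a root lies in (20, 21); Newton's method refines it to λ ≈ 20.5865. p(63) = -2277 and p(64) = 343 have opposite signs, so a root lies in (63, 64); Newton's method refines it to λ ≈ 63.8735. Check (Vieta): the three roots sum to 86, matching tr M = 86.
So the eigenvalues of A^T A are ≈ 1.54, 20.5865, 63.8735 (all ≥ 0, as they must be for A^T A). The largest is λ_max ≈ 63.8735, hence ||A||_2 = sqrt(λ_max) ≈ 7.9921.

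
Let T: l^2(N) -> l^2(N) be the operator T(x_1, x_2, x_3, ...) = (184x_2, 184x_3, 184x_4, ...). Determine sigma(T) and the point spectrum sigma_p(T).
sigma(T) = closed disk {z in C : |z| ≤ 184}; sigma_p(T) = open disk {z in C : |z| < 184}

Note T = 184·V where V is the unit left shift (V x)_k = x_{k+1}; so sigma(T) = 184·sigma(V) and ||T|| = 184||V||. ||T x||^2 = 33856sum_{k≥2} |x_k|^2 ≤ 33856||x||^2, with equality on {x : x_1 = 0}, so ||T|| = 184. For any lambda with |lambda| < 184, set r = lambda/184 (|r| < 1); the vector x = (1, r, r^2, ...) is in l^2 and satisfies T x = 184(r, r^2, ...) = lambda x, so lambda is an eigenvalue. On the boundary |lambda| = 184 the geometric series diverges, so no l^2 eigenvector exists, but these lambda lie in the approximate point spectrum. Hence sigma(T) is the closed disk of radius 184 and sigma_p(T) is the open disk.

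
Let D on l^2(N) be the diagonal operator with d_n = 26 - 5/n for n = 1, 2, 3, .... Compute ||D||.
||D|| = 26

For a diagonal operator on l^2 with entries d_n, ||D|| = sup_n |d_n|. Here d_1 = 21, d_2 = 47/2, ..., and d_n = 26 - 5/n increases monotonically toward 26. All terms lie in [21, 26), so |d_n| = d_n and the supremum is the limit 26, which is not attained by any individual d_n. Hence ||D|| = 26.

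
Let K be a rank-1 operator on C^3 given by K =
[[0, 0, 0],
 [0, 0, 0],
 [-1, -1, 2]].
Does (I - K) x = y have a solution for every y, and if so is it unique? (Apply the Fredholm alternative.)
(I - K) is invertible (det(I - K) = -1 ≠ 0), so for every y in C^3 the equation (I - K) x = y has a unique solution.

K has rank 1, so it is an outer product K = u v^T: every row of K is a multiple of one row vector. Reading off the entries, u = (0, 0, 1) and v = (-1, -1, 2) (row i of K equals u_i·v^T). A rank-one matrix u v^T satisfies K u = u (v·u) and kills the (2)-dimensional subspace v^⊥, so its characteristic polynomial is lambda^2 (lambda - v·u) with v·u = tr K = 2. Hence the eigenvalues of I - K are 1 (multiplicity 2) and 1 - (2) = -1, so det(I - K) = -1. (Direct check: I - K =
[[1, 0, 0],
 [0, 1, 0],
 [1, 1, -1]]
has determinant -1.) The finite-dimensional Fredholm alternative says: either (I - K) is invertible, or ker(I - K) ≠ {0} and then range(I - K) = ker((I - K)^*)^⊥, with dim ker(I - K) = dim ker((I - K)^*). Since det(I - K) ≠ 0, 1 is not an eigenvalue of K and ker(I - K) = {0}, so we are in the first case: for every y there is a unique x = (I - K)^(-1) y. Explicitly, by the Sherman–Morrison formula, (I - u v^T)^(-1) = I + u v^T/(1 - v·u), i.e. (I - K)^(-1) = I - K.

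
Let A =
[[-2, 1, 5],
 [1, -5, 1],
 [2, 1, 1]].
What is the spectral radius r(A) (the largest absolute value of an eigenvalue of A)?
r(A) = (2 + sqrt(72))/2 ≈ 5.2426

The eigenvalues of A are the roots of its characteristic polynomial. With M = A (coefficients from the trace, the sum of principal 2x2 minors, and det A):
  p(λ) = det(λ I - M) = λ^3 + 6λ^2 - 9λ - 68.
By the rational root theorem any rational root is an integer divisor of 68. Testing λ = -4: p(-4) = -64 + 96 + 36 - 68 = 0, so λ = -4 is a root. Dividing out (λ + 4) leaves p(λ) = (λ + 4)(λ^2 + 2λ - 17). For λ^2 + 2λ - 17 the discriminant is 72. It is nonnegative but not a perfect square, so the roots are real and irrational: λ = (-2 ± sqrt(72))/2 ≈ 3.2426, -5.2426.
Thus the eigenvalues (to 4 decimals) are 3.2426 (modulus 3.2426); -5.2426 (modulus 5.2426); -4 (modulus 4). The spectral radius is the largest modulus: r(A) = (2 + sqrt(72))/2 ≈ 5.2426. (Cross-check: r(A) ≤ ||A||_2 ≈ 5.5934; equality holds whenever A is normal, though it can also hold for some non-normal A.)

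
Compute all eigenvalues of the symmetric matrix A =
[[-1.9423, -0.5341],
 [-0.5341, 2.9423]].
sigma(A) ≈ {-2, 3}

A is real symmetric, so its spectrum consists of real eigenvalues. Expanding the characteristic polynomial of the displayed matrix gives
  det(λ I - A) = p(λ) = λ^2 + (-1)λ + (-6).
Solving p(λ) = 0 yields eigenvalues ≈ -2, 3. (A is shown rounded to 4 decimals, so these recover the underlying integer eigenvalues to within that precision.)
Verification: the trace of A = 1 equals the sum of eigenvalues 1, and det(A) ≈ -6.0001 matches the eigenvalue product -6.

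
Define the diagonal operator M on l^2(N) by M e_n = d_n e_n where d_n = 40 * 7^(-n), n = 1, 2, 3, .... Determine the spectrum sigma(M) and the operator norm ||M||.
sigma(M) = {40 * 7^(-n) : n ≥ 1} ∪ {0}; ||M|| = 40/7

A bounded diagonal operator on l^2 with diagonal entries d_n has spectrum equal to the closure of {d_n : n ≥ 1}: every d_n is an eigenvalue (with eigenvector e_n), so {d_n} ⊂ sigma(M); the spectrum is closed, so its closure is too; and for lambda not in the closure, (M - lambda I) has bounded inverse (the diagonal entries 1/(d_n - lambda) are bounded). For our sequence d_n = 40 * 7^(-n), n = 1, 2, 3, ...:
  - {d_n} = {40 * 7^(-n) : n ≥ 1}; the only limit point is 0
  - closure = {40 * 7^(-n) : n ≥ 1} ∪ {0}
For the norm: a diagonal operator has ||M|| = sup_n |d_n|. Here d_n = 40 * 7^(-n) is positive and decreasing, so sup_n |d_n| = d_1 = 40/7. So ||M|| = 40/7.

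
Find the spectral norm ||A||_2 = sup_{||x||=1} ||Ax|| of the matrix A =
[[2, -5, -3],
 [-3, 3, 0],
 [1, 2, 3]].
||A||_2 = sqrt((70 + sqrt(1984))/2) ≈ 7.5678 (= sqrt(largest eigenvalue of A^T A))

||A||_2 = sigma_max(A) = sqrt(lambda_max(A^T A)). Form the symmetric matrix M = A^T A =
[[14, -17, -3],
 [-17, 38, 21],
 [-3, 21, 18]].
Its characteristic polynomial (trace, sum of principal 2x2 minors, determinant of M give the coefficients) is
  p(λ) = det(λ I - M) = λ^3 - 70λ^2 + 729λ.
The constant term is 0, so λ = 0 is a root. Dividing out λ leaves p(λ) = λ(λ^2 - 70λ + 729). For λ^2 - 70λ + 729 the discriminant is 1984. It is nonnegative but not a perfect square, so the roots are real and irrational: λ = (70 ± sqrt(1984))/2 ≈ 57.2711, 12.7289.
So the eigenvalues of A^T A are ≈ 0, 12.7289, 57.2711 (all ≥ 0, as they must be for A^T A). The largest is λ_max = (70 + sqrt(1984))/2 ≈ 57.2711, hence ||A||_2 = sqrt(λ_max) = sqrt((70 + sqrt(1984))/2) ≈ 7.5678.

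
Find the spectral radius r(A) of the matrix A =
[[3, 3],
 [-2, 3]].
r(A) = sqrt(15) ≈ 3.873

The eigenvalues of A are the roots of its characteristic polynomial. With M = A (coefficients from the trace and determinant):
  p(λ) = det(λ I - M) = λ^2 - 6λ + 15.
For λ^2 - 6λ + 15 the discriminant is -24. It is negative, so the roots are the complex-conjugate pair λ = 3 ± (sqrt(24)/2) i ≈ 3 ± 2.4495i. For a conjugate pair the product of the roots equals the constant term, so |λ|^2 = 15 and |λ| = sqrt(15) ≈ 3.873.
Thus the eigenvalues (to 4 decimals) are 3 ± 2.4495i (modulus 3.873). The spectral radius is the largest modulus: r(A) = sqrt(15) ≈ 3.873. (Cross-check: r(A) ≤ ||A||_2 ≈ 4.4051; equality holds whenever A is normal, though it can also hold for some non-normal A.)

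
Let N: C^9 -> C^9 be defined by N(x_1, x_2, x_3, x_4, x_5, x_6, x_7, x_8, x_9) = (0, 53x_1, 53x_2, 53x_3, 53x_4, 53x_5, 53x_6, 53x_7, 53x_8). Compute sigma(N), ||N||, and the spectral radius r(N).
sigma(N) = {0}; ||N|| = 53; r(N) = 0. (N is nilpotent with N^9 = 0.)

On C^9, N is a strictly lower-triangular matrix with 53 on the subdiagonal and zeros elsewhere, so its characteristic polynomial is lambda^9 and every eigenvalue is 0: sigma(N) = {0}. For the operator norm, N e_i = 53e_{i+1} for i = 1, ..., 8 and N e_9 = 0, so the singular values of N are 53 (with multiplicity 8) and 0; hence ||N|| = 53. The spectral radius r(N) = max|lambda| = 0. Note ||N|| > r(N) — characteristic of non-normal nilpotent operators. Indeed N^9 = 0.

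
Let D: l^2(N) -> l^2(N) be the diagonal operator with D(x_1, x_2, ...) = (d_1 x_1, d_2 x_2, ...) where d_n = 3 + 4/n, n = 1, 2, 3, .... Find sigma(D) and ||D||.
sigma(D) = {3 + 4/n : n ≥ 1} ∪ {3}; ||D|| = 7

A bounded diagonal operator on l^2 with diagonal entries d_n has spectrum equal to the closure of {d_n : n ≥ 1}: every d_n is an eigenvalue (with eigenvector e_n), so {d_n} ⊂ sigma(D); the spectrum is closed, so its closure is too; and for lambda not in the closure, (D - lambda I) has bounded inverse (the diagonal entries 1/(d_n - lambda) are bounded). For our sequence d_n = 3 + 4/n, n = 1, 2, 3, ...:
  - {d_n} = {3 + 4/n : n ≥ 1}; the only limit point is 3
  - closure = {3 + 4/n : n ≥ 1} ∪ {3}
For the norm: a diagonal operator has ||D|| = sup_n |d_n|. Here d_n = 3 + 4/n is positive and decreasing, so sup_n |d_n| = d_1 = 3 + 4 = 7. So ||D|| = 7.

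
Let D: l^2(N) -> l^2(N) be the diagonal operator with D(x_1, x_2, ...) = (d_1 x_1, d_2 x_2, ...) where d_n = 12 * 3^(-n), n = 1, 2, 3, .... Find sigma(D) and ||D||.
sigma(D) = {12 * 3^(-n) : n ≥ 1} ∪ {0}; ||D|| = 4

A bounded diagonal operator on l^2 with diagonal entries d_n has spectrum equal to the closure of {d_n : n ≥ 1}: every d_n is an eigenvalue (with eigenvector e_n), so {d_n} ⊂ sigma(D); the spectrum is closed, so its closure is too; and for lambda not in the closure, (D - lambda I) has bounded inverse (the diagonal entries 1/(d_n - lambda) are bounded). For our sequence d_n = 12 * 3^(-n), n = 1, 2, 3, ...:
  - {d_n} = {12 * 3^(-n) : n ≥ 1}; the only limit point is 0
  - closure = {12 * 3^(-n) : n ≥ 1} ∪ {0}
For the norm: a diagonal operator has ||D|| = sup_n |d_n|. Here d_n = 12 * 3^(-n) is positive and decreasing, so sup_n |d_n| = d_1 = 12/3 = 4. So ||D|| = 4.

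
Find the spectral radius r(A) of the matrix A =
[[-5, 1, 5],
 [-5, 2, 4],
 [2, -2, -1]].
r(A) ≈ 4.7136

The eigenvalues of A are the roots of its characteristic polynomial. With M = A (coefficients from the trace, the sum of principal 2x2 minors, and det A):
  p(λ) = det(λ I - M) = λ^3 + 4λ^2 - 4λ - 3.
No integer candidate from the rational root theorem (±divisors of 3) is a root, so the roots are irrational. The cubic discriminant is Δ = 1901 > 0, so there are three distinct real roots. p(-5) = -8 and p(-4) = 13 have opposite signs, so a root lies in (-5, -4); Newton's method refines it to λ ≈ -4.7136. p(-1) = 4 and p(0) = -3 have opposite signs, so a root lies in (-1, 0); Newton's method refines it to λ ≈ -0.5171. p(1) = -2 and p(2) = 13 have opposite signs, so a root lies in (1, 2); Newton's method refines it to λ ≈ 1.2307. Check (Vieta): the three roots sum to -4, matching tr M = -4.
Thus the eigenvalues (to 4 decimals) are -4.7136 (modulus 4.7136); -0.5171 (modulus 0.5171); 1.2307 (modulus 1.2307). The spectral radius is the largest modulus: r(A) ≈ 4.7136. (Cross-check: r(A) ≤ ||A||_2 ≈ 10.084; equality holds whenever A is normal, though it can also hold for some non-normal A.)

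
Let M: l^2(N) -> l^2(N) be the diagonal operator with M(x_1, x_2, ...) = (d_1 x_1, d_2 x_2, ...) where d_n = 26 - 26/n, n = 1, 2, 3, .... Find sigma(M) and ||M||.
sigma(M) = {26 - 26/n : n ≥ 1} ∪ {26}; ||M|| = 26

A bounded diagonal operator on l^2 with diagonal entries d_n has spectrum equal to the closure of {d_n : n ≥ 1}: every d_n is an eigenvalue (with eigenvector e_n), so {d_n} ⊂ sigma(M); the spectrum is closed, so its closure is too; and for lambda not in the closure, (M - lambda I) has bounded inverse (the diagonal entries 1/(d_n - lambda) are bounded). For our sequence d_n = 26 - 26/n, n = 1, 2, 3, ...:
  - {d_n} = {26 - 26/n : n ≥ 1}; the only limit point is 26
  - closure = {26 - 26/n : n ≥ 1} ∪ {26}
For the norm: a diagonal operator has ||M|| = sup_n |d_n|. Here d_n = 26 - 26/n increases monotonically from d_1 = 0 toward 26, with all terms in [0, 26); so sup_n |d_n| = 26 (the supremum is the limit, not attained). So ||M|| = 26.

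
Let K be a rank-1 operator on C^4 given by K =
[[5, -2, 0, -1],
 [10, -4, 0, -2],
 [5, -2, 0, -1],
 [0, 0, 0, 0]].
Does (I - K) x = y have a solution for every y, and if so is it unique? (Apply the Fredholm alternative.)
(I - K) is singular (det(I - K) = 0, i.e. 1 ∈ sigma(K)). (I - K) x = y is solvable iff y ⊥ ker((I - K)^*) = span{(5, -2, 0, -1)}, i.e. iff 5y_1 - 2y_2 - y_4 = 0. When solvable, the solutions are x = y + c·(1, 2, 1, 0), c arbitrary (ker(I - K) = span{(1, 2, 1, 0)}, dimension 1).

K has rank 1, so it is an outer product K = u v^T: every row of K is a multiple of one row vector. Reading off the entries, u = (1, 2, 1, 0) and v = (5, -2, 0, -1) (row i of K equals u_i·v^T). A rank-one matrix u v^T satisfies K u = u (v·u) and kills the (3)-dimensional subspace v^⊥, so its characteristic polynomial is lambda^3 (lambda - v·u) with v·u = tr K = 1. Hence the eigenvalues of I - K are 1 (multiplicity 3) and 1 - (1) = 0, so det(I - K) = 0. (Direct check: I - K =
[[-4, 2, 0, 1],
 [-10, 5, 0, 2],
 [-5, 2, 1, 1],
 [0, 0, 0, 1]]
has determinant 0.) So 1 is an eigenvalue of K and (I - K) is not invertible. The finite-dimensional Fredholm alternative says: either (I - K) is invertible, or ker(I - K) ≠ {0} and then range(I - K) = ker((I - K)^*)^⊥, with dim ker(I - K) = dim ker((I - K)^*). We are in the second case, so we need both kernels. Kernel of I - K: (I - K) u = u - u (v·u) = u - u = 0, so ker(I - K) = span{u} = span{(1, 2, 1, 0)} (it is exactly 1-dimensional because rank(I - K) = 3). Kernel of the adjoint: K is real, so (I - K)^* = I - K^T = I - v u^T, and (I - v u^T) v = v - v (u·v) = 0; hence ker((I - K)^*) = span{v} = span{(5, -2, 0, -1)}. Therefore (I - K) x = y is solvable iff <y, v> = 0, i.e. iff 5y_1 - 2y_2 - y_4 = 0. When this holds, K y = u (v·y) = 0, so (I - K) y = y and x = y is a particular solution; the full solution set is the line x = y + c·u = y + c·(1, 2, 1, 0), c ∈ C.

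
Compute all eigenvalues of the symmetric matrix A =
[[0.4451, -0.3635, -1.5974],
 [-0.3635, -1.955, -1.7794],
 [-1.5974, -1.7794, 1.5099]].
sigma(A) ≈ {-3, 0, 3}

A is real symmetric, so its spectrum consists of real eigenvalues. Expanding the characteristic polynomial of the displayed matrix gives
  det(λ I - A) = p(λ) = λ^3 + (0)λ^2 + (-9)λ + (0).
Solving p(λ) = 0 yields eigenvalues ≈ -3, 0, 3. (A is shown rounded to 4 decimals, so these recover the underlying integer eigenvalues to within that precision.)
Verification: the trace of A = 0 equals the sum of eigenvalues 0, and det(A) ≈ -0.0006 matches the eigenvalue product 0.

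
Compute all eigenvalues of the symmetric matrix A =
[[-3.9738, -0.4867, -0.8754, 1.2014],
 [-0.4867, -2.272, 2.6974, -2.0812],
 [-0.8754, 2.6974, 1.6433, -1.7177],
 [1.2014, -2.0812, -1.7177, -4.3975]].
sigma(A) ≈ {-6, -4, -3, 4}

A is real symmetric, so its spectrum consists of real eigenvalues. Expanding the characteristic polynomial of the displayed matrix gives
  det(λ I - A) = p(λ) = λ^4 + (9)λ^3 + (2)λ^2 + (-144.0023)λ + (-288.0064).
Solving p(λ) = 0 yields eigenvalues ≈ -6, -4, -3, 4. (A is shown rounded to 4 decimals, so these recover the underlying integer eigenvalues to within that precision.)
Verification: the trace of A = -9 equals the sum of eigenvalues -9, and det(A) ≈ -288.0064 matches the eigenvalue product -288.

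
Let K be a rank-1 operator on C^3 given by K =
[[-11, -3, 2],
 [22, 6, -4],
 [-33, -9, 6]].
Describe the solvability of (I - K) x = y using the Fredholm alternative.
(I - K) is singular (det(I - K) = 0, i.e. 1 ∈ sigma(K)). (I - K) x = y is solvable iff y ⊥ ker((I - K)^*) = span{(-11, -3, 2)}, i.e. iff -11y_1 - 3y_2 + 2y_3 = 0. When solvable, the solutions are x = y + c·(1, -2, 3), c arbitrary (ker(I - K) = span{(1, -2, 3)}, dimension 1).

K has rank 1, so it is an outer product K = u v^T: every row of K is a multiple of one row vector. Reading off the entries, u = (1, -2, 3) and v = (-11, -3, 2) (row i of K equals u_i·v^T). A rank-one matrix u v^T satisfies K u = u (v·u) and kills the (2)-dimensional subspace v^⊥, so its characteristic polynomial is lambda^2 (lambda - v·u) with v·u = tr K = 1. Hence the eigenvalues of I - K are 1 (multiplicity 2) and 1 - (1) = 0, so det(I - K) = 0. (Direct check: I - K =
[[12, 3, -2],
 [-22, -5, 4],
 [33, 9, -5]]
has determinant 0.) So 1 is an eigenvalue of K and (I - K) is not invertible. The finite-dimensional Fredholm alternative says: either (I - K) is invertible, or ker(I - K) ≠ {0} and then range(I - K) = ker((I - K)^*)^⊥, with dim ker(I - K) = dim ker((I - K)^*). We are in the second case, so we need both kernels. Kernel of I - K: (I - K) u = u - u (v·u) = u - u = 0, so ker(I - K) = span{u} = span{(1, -2, 3)} (it is exactly 1-dimensional because rank(I - K) = 2). Kernel of the adjoint: K is real, so (I - K)^* = I - K^T = I - v u^T, and (I - v u^T) v = v - v (u·v) = 0; hence ker((I - K)^*) = span{v} = span{(-11, -3, 2)}. Therefore (I - K) x = y is solvable iff <y, v> = 0, i.e. iff -11y_1 - 3y_2 + 2y_3 = 0. When this holds, K y = u (v·y) = 0, so (I - K) y = y and x = y is a particular solution; the full solution set is the line x = y + c·u = y + c·(1, -2, 3), c ∈ C.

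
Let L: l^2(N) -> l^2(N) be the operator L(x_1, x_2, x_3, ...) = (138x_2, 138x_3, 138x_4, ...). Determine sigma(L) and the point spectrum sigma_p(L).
sigma(L) = closed disk {z in C : |z| ≤ 138}; sigma_p(L) = open disk {z in C : |z| < 138}

Note L = 138·V where V is the unit left shift (V x)_k = x_{k+1}; so sigma(L) = 138·sigma(V) and ||L|| = 138||V||. ||L x||^2 = 19044sum_{k≥2} |x_k|^2 ≤ 19044||x||^2, with equality on {x : x_1 = 0}, so ||L|| = 138. For any lambda with |lambda| < 138, set r = lambda/138 (|r| < 1); the vector x = (1, r, r^2, ...) is in l^2 and satisfies L x = 138(r, r^2, ...) = lambda x, so lambda is an eigenvalue. On the boundary |lambda| = 138 the geometric series diverges, so no l^2 eigenvector exists, but these lambda lie in the approximate point spectrum. Hence sigma(L) is the closed disk of radius 138 and sigma_p(L) is the open disk.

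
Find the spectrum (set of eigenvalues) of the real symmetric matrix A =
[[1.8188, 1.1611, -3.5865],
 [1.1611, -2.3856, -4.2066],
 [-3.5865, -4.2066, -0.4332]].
sigma(A) ≈ {-6, -1, 6}

A is real symmetric, so its spectrum consists of real eigenvalues. Expanding the characteristic polynomial of the displayed matrix gives
  det(λ I - A) = p(λ) = λ^3 + (1)λ^2 + (-36)λ + (-36).
Solving p(λ) = 0 yields eigenvalues ≈ -6, -1, 6. (A is shown rounded to 4 decimals, so these recover the underlying integer eigenvalues to within that precision.)
Verification: the trace of A = -1 equals the sum of eigenvalues -1, and det(A) ≈ 36.0000 matches the eigenvalue product 36.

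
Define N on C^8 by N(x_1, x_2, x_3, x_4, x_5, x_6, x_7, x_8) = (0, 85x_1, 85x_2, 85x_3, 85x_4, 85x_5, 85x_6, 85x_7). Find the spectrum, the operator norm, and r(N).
sigma(N) = {0}; ||N|| = 85; r(N) = 0. (N is nilpotent with N^8 = 0.)

On C^8, N is a strictly lower-triangular matrix with 85 on the subdiagonal and zeros elsewhere, so its characteristic polynomial is lambda^8 and every eigenvalue is 0: sigma(N) = {0}. For the operator norm, N e_i = 85e_{i+1} for i = 1, ..., 7 and N e_8 = 0, so the singular values of N are 85 (with multiplicity 7) and 0; hence ||N|| = 85. The spectral radius r(N) = max|lambda| = 0. Note ||N|| > r(N) — characteristic of non-normal nilpotent operators. Indeed N^8 = 0.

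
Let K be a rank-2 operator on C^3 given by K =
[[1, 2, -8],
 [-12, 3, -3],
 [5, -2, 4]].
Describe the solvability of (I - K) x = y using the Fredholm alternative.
(I - K) is invertible (det(I - K) = 70 ≠ 0), so for every y in C^3 the equation (I - K) x = y has a unique solution.

K has rank 2 and factors as K = U V^T = u1 v1^T + u2 v2^T with u1 = (-1, 3, -1), v1 = (-3, 0, 2), u2 = (-2, -3, 2), v2 = (1, -1, 3) (multiplying out reproduces the displayed K). The nonzero eigenvalues of U V^T coincide with those of the 2 x 2 matrix G = V^T U = [[v1·u1, v1·u2], [v2·u1, v2·u2]] = [[1, 10], [-7, 7]], and by the Sylvester determinant identity det(I_3 - U V^T) = det(I_2 - V^T U) = det([[0, -10], [7, -6]]) = (0)(-6) - (-10)(7) = 70. (Direct check: I - K =
[[0, -2, 8],
 [12, -2, 3],
 [-5, 2, -3]]
has determinant 70.) The finite-dimensional Fredholm alternative says: either (I - K) is invertible, or ker(I - K) ≠ {0} and then range(I - K) = ker((I - K)^*)^⊥, with dim ker(I - K) = dim ker((I - K)^*). Since det(I - K) ≠ 0, 1 is not an eigenvalue of K and ker(I - K) = {0}, so we are in the first case: for every y there is a unique x = (I - K)^(-1) y. (Explicitly, by the Woodbury identity, (I - U V^T)^(-1) = I + U (I_2 - G)^(-1) V^T.)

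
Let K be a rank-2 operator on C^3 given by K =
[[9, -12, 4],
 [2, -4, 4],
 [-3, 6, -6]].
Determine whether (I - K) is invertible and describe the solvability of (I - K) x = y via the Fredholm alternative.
(I - K) is invertible (det(I - K) = -52 ≠ 0), so for every y in C^3 the equation (I - K) x = y has a unique solution.

K has rank 2 and factors as K = U V^T = u1 v1^T + u2 v2^T with u1 = (-3, -2, 3), v1 = (-1, 2, -2), u2 = (-2, 0, 0), v2 = (-3, 3, 1) (multiplying out reproduces the displayed K). The nonzero eigenvalues of U V^T coincide with those of the 2 x 2 matrix G = V^T U = [[v1·u1, v1·u2], [v2·u1, v2·u2]] = [[-7, 2], [6, 6]], and by the Sylvester determinant identity det(I_3 - U V^T) = det(I_2 - V^T U) = det([[8, -2], [-6, -5]]) = (8)(-5) - (-2)(-6) = -52. (Direct check: I - K =
[[-8, 12, -4],
 [-2, 5, -4],
 [3, -6, 7]]
has determinant -52.) The finite-dimensional Fredholm alternative says: either (I - K) is invertible, or ker(I - K) ≠ {0} and then range(I - K) = ker((I - K)^*)^⊥, with dim ker(I - K) = dim ker((I - K)^*). Since det(I - K) ≠ 0, 1 is not an eigenvalue of K and ker(I - K) = {0}, so we are in the first case: for every y there is a unique x = (I - K)^(-1) y. (Explicitly, by the Woodbury identity, (I - U V^T)^(-1) = I + U (I_2 - G)^(-1) V^T.)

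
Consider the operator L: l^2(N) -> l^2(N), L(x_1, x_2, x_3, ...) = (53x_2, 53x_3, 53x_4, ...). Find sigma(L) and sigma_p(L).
sigma(L) = closed disk {z in C : |z| ≤ 53}; sigma_p(L) = open disk {z in C : |z| < 53}

Note L = 53·V where V is the unit left shift (V x)_k = x_{k+1}; so sigma(L) = 53·sigma(V) and ||L|| = 53||V||. ||L x||^2 = 2809sum_{k≥2} |x_k|^2 ≤ 2809||x||^2, with equality on {x : x_1 = 0}, so ||L|| = 53. For any lambda with |lambda| < 53, set r = lambda/53 (|r| < 1); the vector x = (1, r, r^2, ...) is in l^2 and satisfies L x = 53(r, r^2, ...) = lambda x, so lambda is an eigenvalue. On the boundary |lambda| = 53 the geometric series diverges, so no l^2 eigenvector exists, but these lambda lie in the approximate point spectrum. Hence sigma(L) is the closed disk of radius 53 and sigma_p(L) is the open disk.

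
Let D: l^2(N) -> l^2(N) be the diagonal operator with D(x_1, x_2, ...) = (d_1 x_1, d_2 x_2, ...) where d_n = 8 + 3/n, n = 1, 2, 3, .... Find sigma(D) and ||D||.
sigma(D) = {8 + 3/n : n ≥ 1} ∪ {8}; ||D|| = 11

A bounded diagonal operator on l^2 with diagonal entries d_n has spectrum equal to the closure of {d_n : n ≥ 1}: every d_n is an eigenvalue (with eigenvector e_n), so {d_n} ⊂ sigma(D); the spectrum is closed, so its closure is too; and for lambda not in the closure, (D - lambda I) has bounded inverse (the diagonal entries 1/(d_n - lambda) are bounded). For our sequence d_n = 8 + 3/n, n = 1, 2, 3, ...:
  - {d_n} = {8 + 3/n : n ≥ 1}; the only limit point is 8
  - closure = {8 + 3/n : n ≥ 1} ∪ {8}
For the norm: a diagonal operator has ||D|| = sup_n |d_n|. Here d_n = 8 + 3/n is positive and decreasing, so sup_n |d_n| = d_1 = 8 + 3 = 11. So ||D|| = 11.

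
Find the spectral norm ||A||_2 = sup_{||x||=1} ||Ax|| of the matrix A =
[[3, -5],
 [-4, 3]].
||A||_2 = sqrt((59 + sqrt(2997))/2) ≈ 7.5414 (= sqrt(largest eigenvalue of A^T A))

||A||_2 = sigma_max(A) = sqrt(lambda_max(A^T A)). Form the symmetric matrix M = A^T A =
[[25, -27],
 [-27, 34]].
Its characteristic polynomial (trace, determinant of M give the coefficients) is
  p(λ) = det(λ I - M) = λ^2 - 59λ + 121.
For λ^2 - 59λ + 121 the discriminant is 2997. It is nonnegative but not a perfect square, so the roots are real and irrational: λ = (59 ± sqrt(2997))/2 ≈ 56.8724, 2.1276.
So the eigenvalues of A^T A are ≈ 2.1276, 56.8724 (all ≥ 0, as they must be for A^T A). The largest is λ_max = (59 + sqrt(2997))/2 ≈ 56.8724, hence ||A||_2 = sqrt(λ_max) = sqrt((59 + sqrt(2997))/2) ≈ 7.5414.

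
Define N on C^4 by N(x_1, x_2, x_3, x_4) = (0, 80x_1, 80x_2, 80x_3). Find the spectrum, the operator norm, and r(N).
sigma(N) = {0}; ||N|| = 80; r(N) = 0. (N is nilpotent with N^4 = 0.)

On C^4, N is a strictly lower-triangular matrix with 80 on the subdiagonal and zeros elsewhere, so its characteristic polynomial is lambda^4 and every eigenvalue is 0: sigma(N) = {0}. For the operator norm, N e_i = 80e_{i+1} for i = 1, ..., 3 and N e_4 = 0, so the singular values of N are 80 (with multiplicity 3) and 0; hence ||N|| = 80. The spectral radius r(N) = max|lambda| = 0. Note ||N|| > r(N) — characteristic of non-normal nilpotent operators. Indeed N^4 = 0.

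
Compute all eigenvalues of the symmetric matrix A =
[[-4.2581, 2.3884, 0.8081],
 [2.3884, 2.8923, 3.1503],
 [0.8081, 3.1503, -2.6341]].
sigma(A) ≈ {-5, -4, 5}

A is real symmetric, so its spectrum consists of real eigenvalues. Expanding the characteristic polynomial of the displayed matrix gives
  det(λ I - A) = p(λ) = λ^3 + (4)λ^2 + (-25)λ + (-99.9978).
Solving p(λ) = 0 yields eigenvalues ≈ -5, -4, 5. (A is shown rounded to 4 decimals, so these recover the underlying integer eigenvalues to within that precision.)
Verification: the trace of A = -4 equals the sum of eigenvalues -4, and det(A) ≈ 99.9978 matches the eigenvalue product 100.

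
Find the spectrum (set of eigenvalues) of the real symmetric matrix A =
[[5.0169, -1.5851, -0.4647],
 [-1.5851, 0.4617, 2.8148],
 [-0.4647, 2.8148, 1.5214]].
sigma(A) ≈ {-2, 3, 6}

A is real symmetric, so its spectrum consists of real eigenvalues. Expanding the characteristic polynomial of the displayed matrix gives
  det(λ I - A) = p(λ) = λ^3 + (-7)λ^2 + (0)λ + (36).
Solving p(λ) = 0 yields eigenvalues ≈ -2, 3, 6. (A is shown rounded to 4 decimals, so these recover the underlying integer eigenvalues to within that precision.)
Verification: the trace of A = 7 equals the sum of eigenvalues 7, and det(A) ≈ -36.0009 matches the eigenvalue product -36.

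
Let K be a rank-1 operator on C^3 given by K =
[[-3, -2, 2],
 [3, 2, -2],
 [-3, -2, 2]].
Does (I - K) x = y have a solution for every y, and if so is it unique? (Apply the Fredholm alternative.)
(I - K) is singular (det(I - K) = 0, i.e. 1 ∈ sigma(K)). (I - K) x = y is solvable iff y ⊥ ker((I - K)^*) = span{(-3, -2, 2)}, i.e. iff -3y_1 - 2y_2 + 2y_3 = 0. When solvable, the solutions are x = y + c·(1, -1, 1), c arbitrary (ker(I - K) = span{(1, -1, 1)}, dimension 1).

K has rank 1, so it is an outer product K = u v^T: every row of K is a multiple of one row vector. Reading off the entries, u = (1, -1, 1) and v = (-3, -2, 2) (row i of K equals u_i·v^T). A rank-one matrix u v^T satisfies K u = u (v·u) and kills the (2)-dimensional subspace v^⊥, so its characteristic polynomial is lambda^2 (lambda - v·u) with v·u = tr K = 1. Hence the eigenvalues of I - K are 1 (multiplicity 2) and 1 - (1) = 0, so det(I - K) = 0. (Direct check: I - K =
[[4, 2, -2],
 [-3, -1, 2],
 [3, 2, -1]]
has determinant 0.) So 1 is an eigenvalue of K and (I - K) is not invertible. The finite-dimensional Fredholm alternative says: either (I - K) is invertible, or ker(I - K) ≠ {0} and then range(I - K) = ker((I - K)^*)^⊥, with dim ker(I - K) = dim ker((I - K)^*). We are in the second case, so we need both kernels. Kernel of I - K: (I - K) u = u - u (v·u) = u - u = 0, so ker(I - K) = span{u} = span{(1, -1, 1)} (it is exactly 1-dimensional because rank(I - K) = 2). Kernel of the adjoint: K is real, so (I - K)^* = I - K^T = I - v u^T, and (I - v u^T) v = v - v (u·v) = 0; hence ker((I - K)^*) = span{v} = span{(-3, -2, 2)}. Therefore (I - K) x = y is solvable iff <y, v> = 0, i.e. iff -3y_1 - 2y_2 + 2y_3 = 0. When this holds, K y = u (v·y) = 0, so (I - K) y = y and x = y is a particular solution; the full solution set is the line x = y + c·u = y + c·(1, -1, 1), c ∈ C.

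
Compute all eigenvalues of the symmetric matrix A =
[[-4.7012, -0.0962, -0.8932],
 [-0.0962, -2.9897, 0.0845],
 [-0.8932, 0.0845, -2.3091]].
sigma(A) ≈ {-5, -3, -2}

A is real symmetric, so its spectrum consists of real eigenvalues. Expanding the characteristic polynomial of the displayed matrix gives
  det(λ I - A) = p(λ) = λ^3 + (10)λ^2 + (31)λ + (30).
Solving p(λ) = 0 yields eigenvalues ≈ -5, -3, -2. (A is shown rounded to 4 decimals, so these recover the underlying integer eigenvalues to within that precision.)
Verification: the trace of A = -10 equals the sum of eigenvalues -10, and det(A) ≈ -30.0002 matches the eigenvalue product -30.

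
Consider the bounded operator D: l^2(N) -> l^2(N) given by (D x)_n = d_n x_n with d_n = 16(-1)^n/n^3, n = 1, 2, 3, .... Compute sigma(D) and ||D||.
sigma(D) = {16(-1)^n/n^3 : n ≥ 1} ∪ {0}; ||D|| = 16

A bounded diagonal operator on l^2 with diagonal entries d_n has spectrum equal to the closure of {d_n : n ≥ 1}: every d_n is an eigenvalue (with eigenvector e_n), so {d_n} ⊂ sigma(D); the spectrum is closed, so its closure is too; and for lambda not in the closure, (D - lambda I) has bounded inverse (the diagonal entries 1/(d_n - lambda) are bounded). For our sequence d_n = 16(-1)^n/n^3, n = 1, 2, 3, ...:
  - {d_n} = {16(-1)^n/n^3 : n ≥ 1}; the only limit point is 0
  - closure = {16(-1)^n/n^3 : n ≥ 1} ∪ {0}
For the norm: a diagonal operator has ||D|| = sup_n |d_n|. Here |d_n| = 16/n^3 is decreasing, so sup_n |d_n| = |d_1| = 16. So ||D|| = 16.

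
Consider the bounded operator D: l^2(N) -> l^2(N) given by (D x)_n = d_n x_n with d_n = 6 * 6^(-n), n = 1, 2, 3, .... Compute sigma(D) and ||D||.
sigma(D) = {6 * 6^(-n) : n ≥ 1} ∪ {0}; ||D|| = 1

A bounded diagonal operator on l^2 with diagonal entries d_n has spectrum equal to the closure of {d_n : n ≥ 1}: every d_n is an eigenvalue (with eigenvector e_n), so {d_n} ⊂ sigma(D); the spectrum is closed, so its closure is too; and for lambda not in the closure, (D - lambda I) has bounded inverse (the diagonal entries 1/(d_n - lambda) are bounded). For our sequence d_n = 6 * 6^(-n), n = 1, 2, 3, ...:
  - {d_n} = {6 * 6^(-n) : n ≥ 1}; the only limit point is 0
  - closure = {6 * 6^(-n) : n ≥ 1} ∪ {0}
For the norm: a diagonal operator has ||D|| = sup_n |d_n|. Here d_n = 6 * 6^(-n) is positive and decreasing, so sup_n |d_n| = d_1 = 6/6 = 1. So ||D|| = 1.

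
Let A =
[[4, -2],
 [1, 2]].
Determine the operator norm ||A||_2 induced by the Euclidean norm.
||A||_2 = sqrt(20) ≈ 4.4721 (= sqrt(largest eigenvalue of A^T A))

||A||_2 = sigma_max(A) = sqrt(lambda_max(A^T A)). Form the symmetric matrix M = A^T A =
[[17, -6],
 [-6, 8]].
Its characteristic polynomial (trace, determinant of M give the coefficients) is
  p(λ) = det(λ I - M) = λ^2 - 25λ + 100.
For λ^2 - 25λ + 100 the discriminant is 225. It is a perfect square (15^2), so the roots are rational: λ = (25 ± 15)/2 = 20, 5.
So the eigenvalues of A^T A are ≈ 5, 20 (all ≥ 0, as they must be for A^T A). The largest is λ_max = 20, hence ||A||_2 = sqrt(λ_max) = sqrt(20) ≈ 4.4721.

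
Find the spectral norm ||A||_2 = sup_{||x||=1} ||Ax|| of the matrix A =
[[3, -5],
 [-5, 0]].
||A||_2 = sqrt((59 + sqrt(981))/2) ≈ 6.7202 (= sqrt(largest eigenvalue of A^T A))

||A||_2 = sigma_max(A) = sqrt(lambda_max(A^T A)). Form the symmetric matrix M = A^T A =
[[34, -15],
 [-15, 25]].
Its characteristic polynomial (trace, determinant of M give the coefficients) is
  p(λ) = det(λ I - M) = λ^2 - 59λ + 625.
For λ^2 - 59λ + 625 the discriminant is 981. It is nonnegative but not a perfect square, so the roots are real and irrational: λ = (59 ± sqrt(981))/2 ≈ 45.1605, 13.8395.
So the eigenvalues of A^T A are ≈ 13.8395, 45.1605 (all ≥ 0, as they must be for A^T A). The largest is λ_max = (59 + sqrt(981))/2 ≈ 45.1605, hence ||A||_2 = sqrt(λ_max) = sqrt((59 + sqrt(981))/2) ≈ 6.7202.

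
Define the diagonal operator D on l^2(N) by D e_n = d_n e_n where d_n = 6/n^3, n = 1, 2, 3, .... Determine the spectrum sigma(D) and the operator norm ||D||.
sigma(D) = {6/n^3 : n ≥ 1} ∪ {0}; ||D|| = 6

A bounded diagonal operator on l^2 with diagonal entries d_n has spectrum equal to the closure of {d_n : n ≥ 1}: every d_n is an eigenvalue (with eigenvector e_n), so {d_n} ⊂ sigma(D); the spectrum is closed, so its closure is too; and for lambda not in the closure, (D - lambda I) has bounded inverse (the diagonal entries 1/(d_n - lambda) are bounded). For our sequence d_n = 6/n^3, n = 1, 2, 3, ...:
  - {d_n} = {6/n^3 : n ≥ 1}; the only limit point is 0
  - closure = {6/n^3 : n ≥ 1} ∪ {0}
For the norm: a diagonal operator has ||D|| = sup_n |d_n|. Here d_n = 6/n^3 is positive and decreasing, so sup_n |d_n| = d_1 = 6. So ||D|| = 6.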